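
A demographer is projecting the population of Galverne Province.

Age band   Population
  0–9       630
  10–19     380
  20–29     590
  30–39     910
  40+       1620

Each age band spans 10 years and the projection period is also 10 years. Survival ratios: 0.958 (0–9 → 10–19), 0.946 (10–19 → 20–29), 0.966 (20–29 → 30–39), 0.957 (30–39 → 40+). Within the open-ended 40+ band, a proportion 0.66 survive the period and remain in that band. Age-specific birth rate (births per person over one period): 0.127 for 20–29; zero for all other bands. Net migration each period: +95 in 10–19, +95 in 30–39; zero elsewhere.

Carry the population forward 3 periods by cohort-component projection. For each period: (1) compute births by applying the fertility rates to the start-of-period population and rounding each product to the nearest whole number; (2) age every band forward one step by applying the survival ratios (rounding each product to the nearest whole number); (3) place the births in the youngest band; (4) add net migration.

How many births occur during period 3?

84

(Groups numbered youngest = 1 to oldest = 5.)
Period 1:
Births: 590 × 0.127 = 75
Group 2: 630 × 0.958 = 604
Group 3: 380 × 0.946 = 359
Group 4: 590 × 0.966 = 570
Group 5: 910 × 0.957 + 1620 × 0.66 = 871 + 1069 = 1940
Net migration: Group 2 + 95 → 699; Group 4 + 95 → 665
Population now: 0–9=75, 10–19=699, 20–29=359, 30–39=665, 40+=1940
Period 2:
Births: 359 × 0.127 = 46
Group 2: 75 × 0.958 = 72
Group 3: 699 × 0.946 = 661
Group 4: 359 × 0.966 = 347
Group 5: 665 × 0.957 + 1940 × 0.66 = 636 + 1280 = 1916
Net migration: Group 2 + 95 → 167; Group 4 + 95 → 442
Population now: 0–9=46, 10–19=167, 20–29=661, 30–39=442, 40+=1916
Period 3:
Births: 661 × 0.127 = 84
Group 2: 46 × 0.958 = 44
Group 3: 167 × 0.946 = 158
Group 4: 661 × 0.966 = 639
Group 5: 442 × 0.957 + 1916 × 0.66 = 423 + 1265 = 1688
Net migration: Group 2 + 95 → 139; Group 4 + 95 → 734
Population now: 0–9=84, 10–19=139, 20–29=158, 30–39=734, 40+=1688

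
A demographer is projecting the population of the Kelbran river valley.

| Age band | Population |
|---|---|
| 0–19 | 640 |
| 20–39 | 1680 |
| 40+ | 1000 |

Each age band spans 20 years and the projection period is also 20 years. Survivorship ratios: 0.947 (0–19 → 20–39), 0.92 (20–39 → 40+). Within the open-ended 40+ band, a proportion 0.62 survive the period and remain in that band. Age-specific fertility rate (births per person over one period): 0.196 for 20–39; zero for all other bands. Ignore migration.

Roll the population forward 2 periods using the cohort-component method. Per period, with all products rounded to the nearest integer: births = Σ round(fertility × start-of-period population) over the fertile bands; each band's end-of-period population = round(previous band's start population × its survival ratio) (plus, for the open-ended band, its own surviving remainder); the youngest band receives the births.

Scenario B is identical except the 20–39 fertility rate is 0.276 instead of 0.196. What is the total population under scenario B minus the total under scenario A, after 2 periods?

175

Call the bands 1 to 3, youngest first.
Period 1:
Births: 1680 * 0.196 = 329
Band 2: 640 * 0.947 = 606
Band 3: 1680 * 0.92 + 1000 * 0.62 = 1546 + 620 = 2166
→ [329, 606, 2166]
Period 2:
Births: 606 * 0.196 = 119
Band 2: 329 * 0.947 = 312
Band 3: 606 * 0.92 + 2166 * 0.62 = 558 + 1343 = 1901
→ [119, 312, 1901]
Scenario A total after 2 periods: 2332
Scenario B projection —
Period 1:
Births: 1680 * 0.276 = 464
Band 2: 640 * 0.947 = 606
Band 3: 1680 * 0.92 + 1000 * 0.62 = 1546 + 620 = 2166
→ [464, 606, 2166]
Period 2:
Births: 606 * 0.276 = 167
Band 2: 464 * 0.947 = 439
Band 3: 606 * 0.92 + 2166 * 0.62 = 558 + 1343 = 1901
→ [167, 439, 1901]
Scenario B total after 2 periods: 2507
Difference B − A = 2507 − 2332 = 175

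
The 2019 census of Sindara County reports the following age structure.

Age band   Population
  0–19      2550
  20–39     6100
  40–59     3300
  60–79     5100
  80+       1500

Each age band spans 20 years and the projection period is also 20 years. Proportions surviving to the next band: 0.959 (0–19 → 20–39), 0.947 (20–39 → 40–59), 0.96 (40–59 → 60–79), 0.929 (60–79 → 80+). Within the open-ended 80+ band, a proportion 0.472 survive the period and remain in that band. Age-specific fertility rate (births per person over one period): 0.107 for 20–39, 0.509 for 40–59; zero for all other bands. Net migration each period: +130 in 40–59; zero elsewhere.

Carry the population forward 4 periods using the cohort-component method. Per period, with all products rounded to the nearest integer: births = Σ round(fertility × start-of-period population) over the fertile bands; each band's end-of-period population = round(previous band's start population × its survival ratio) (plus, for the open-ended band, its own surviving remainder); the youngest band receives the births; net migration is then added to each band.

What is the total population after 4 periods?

14054

Let group 1 be 0–19 through group 5 = 80+.
Period 1.
Births: 6100 × 0.107 = 653  |  3300 × 0.509 = 1680 → total 2333
Group 2: 2550 × 0.959 = 2445
Group 3: 6100 × 0.947 = 5777
Group 4: 3300 × 0.96 = 3168
Group 5: 5100 × 0.929 + 1500 × 0.472 = 4738 + 708 = 5446
Net migration: Group 3 + 130 → 5907
→ [2333, 2445, 5907, 3168, 5446]
Period 2.
Births: 2445 × 0.107 = 262  |  5907 × 0.509 = 3007 → total 3269
Group 2: 2333 × 0.959 = 2237
Group 3: 2445 × 0.947 = 2315
Group 4: 5907 × 0.96 = 5671
Group 5: 3168 × 0.929 + 5446 × 0.472 = 2943 + 2571 = 5514
Net migration: Group 3 + 130 → 2445
→ [3269, 2237, 2445, 5671, 5514]
Period 3.
Births: 2237 × 0.107 = 239  |  2445 × 0.509 = 1245 → total 1484
Group 2: 3269 × 0.959 = 3135
Group 3: 2237 × 0.947 = 2118
Group 4: 2445 × 0.96 = 2347
Group 5: 5671 × 0.929 + 5514 × 0.472 = 5268 + 2603 = 7871
Net migration: Group 3 + 130 → 2248
→ [1484, 3135, 2248, 2347, 7871]
Period 4.
Births: 3135 × 0.107 = 335  |  2248 × 0.509 = 1144 → total 1479
Group 2: 1484 × 0.959 = 1423
Group 3: 3135 × 0.947 = 2969
Group 4: 2248 × 0.96 = 2158
Group 5: 2347 × 0.929 + 7871 × 0.472 = 2180 + 3715 = 5895
Net migration: Group 3 + 130 → 3099
→ [1479, 1423, 3099, 2158, 5895]
Total after period 4: 1479 + 1423 + 3099 + 2158 + 5895 = 14054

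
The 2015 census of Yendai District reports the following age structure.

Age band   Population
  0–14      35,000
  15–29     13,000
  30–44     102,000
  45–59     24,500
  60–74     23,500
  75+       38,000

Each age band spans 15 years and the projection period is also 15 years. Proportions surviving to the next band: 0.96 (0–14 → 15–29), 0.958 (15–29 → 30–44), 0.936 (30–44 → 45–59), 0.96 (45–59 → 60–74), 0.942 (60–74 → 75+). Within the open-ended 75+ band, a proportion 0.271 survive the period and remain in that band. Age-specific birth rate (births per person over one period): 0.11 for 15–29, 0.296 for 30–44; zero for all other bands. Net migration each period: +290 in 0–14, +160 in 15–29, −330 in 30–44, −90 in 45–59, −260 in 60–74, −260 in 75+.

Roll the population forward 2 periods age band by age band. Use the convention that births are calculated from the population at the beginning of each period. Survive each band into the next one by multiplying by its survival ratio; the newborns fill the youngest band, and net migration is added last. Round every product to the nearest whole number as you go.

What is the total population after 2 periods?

Period 1:
Births: 13000 × 0.11 = 1430 ; 102000 × 0.296 = 30192 → total 31622
15–29: 35000 × 0.96 = 33600
30–44: 13000 × 0.958 = 12454
45–59: 102000 × 0.936 = 95472
60–74: 24500 × 0.96 = 23520
75+: 23500 × 0.942 + 38000 × 0.271 = 22137 + 10298 = 32435
Net migration: 0–14 + 290 → 31912; 15–29 + 160 → 33760; 30–44 − 330 → 12124; 45–59 − 90 → 95382; 60–74 − 260 → 23260; 75+ − 260 → 32175
End of period: [31912, 33760, 12124, 95382, 23260, 32175]
Period 2:
Births: 33760 × 0.11 = 3714 ; 12124 × 0.296 = 3589 → total 7303
15–29: 31912 × 0.96 = 30636
30–44: 33760 × 0.958 = 32342
45–59: 12124 × 0.936 = 11348
60–74: 95382 × 0.96 = 91567
75+: 23260 × 0.942 + 32175 × 0.271 = 21911 + 8719 = 30630
Net migration: 0–14 + 290 → 7593; 15–29 + 160 → 30796; 30–44 − 330 → 32012; 45–59 − 90 → 11258; 60–74 − 260 → 91307; 75+ − 260 → 30370
End of period: [7593, 30796, 32012, 11258, 91307, 30370]
Total after period 2: 7593 + 30796 + 32012 + 11258 + 91307 + 30370 = 203336

203336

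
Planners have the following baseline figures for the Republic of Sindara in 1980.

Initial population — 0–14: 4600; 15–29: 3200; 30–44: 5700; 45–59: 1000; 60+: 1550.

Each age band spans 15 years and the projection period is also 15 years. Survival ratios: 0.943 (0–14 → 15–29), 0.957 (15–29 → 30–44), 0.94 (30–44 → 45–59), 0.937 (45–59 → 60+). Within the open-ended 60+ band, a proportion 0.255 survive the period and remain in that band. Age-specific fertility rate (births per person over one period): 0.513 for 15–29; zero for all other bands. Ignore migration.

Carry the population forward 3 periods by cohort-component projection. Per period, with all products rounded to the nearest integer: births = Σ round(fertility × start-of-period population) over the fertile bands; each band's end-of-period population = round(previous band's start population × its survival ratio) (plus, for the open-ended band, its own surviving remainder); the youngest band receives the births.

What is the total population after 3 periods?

12339

Let band 1 be 0–14 through band 5 = 60+.
Period 1.
Births: 3200 × 0.513 = 1642
Band 2: 4600 × 0.943 = 4338
Band 3: 3200 × 0.957 = 3062
Band 4: 5700 × 0.94 = 5358
Band 5: 1000 × 0.937 + 1550 × 0.255 = 937 + 395 = 1332
Giving 1642 / 4338 / 3062 / 5358 / 1332.
Period 2.
Births: 4338 × 0.513 = 2225
Band 2: 1642 × 0.943 = 1548
Band 3: 4338 × 0.957 = 4151
Band 4: 3062 × 0.94 = 2878
Band 5: 5358 × 0.937 + 1332 × 0.255 = 5020 + 340 = 5360
Giving 2225 / 1548 / 4151 / 2878 / 5360.
Period 3.
Births: 1548 × 0.513 = 794
Band 2: 2225 × 0.943 = 2098
Band 3: 1548 × 0.957 = 1481
Band 4: 4151 × 0.94 = 3902
Band 5: 2878 × 0.937 + 5360 × 0.255 = 2697 + 1367 = 4064
Giving 794 / 2098 / 1481 / 3902 / 4064.
Total after period 3: 794 + 2098 + 1481 + 3902 + 4064 = 12339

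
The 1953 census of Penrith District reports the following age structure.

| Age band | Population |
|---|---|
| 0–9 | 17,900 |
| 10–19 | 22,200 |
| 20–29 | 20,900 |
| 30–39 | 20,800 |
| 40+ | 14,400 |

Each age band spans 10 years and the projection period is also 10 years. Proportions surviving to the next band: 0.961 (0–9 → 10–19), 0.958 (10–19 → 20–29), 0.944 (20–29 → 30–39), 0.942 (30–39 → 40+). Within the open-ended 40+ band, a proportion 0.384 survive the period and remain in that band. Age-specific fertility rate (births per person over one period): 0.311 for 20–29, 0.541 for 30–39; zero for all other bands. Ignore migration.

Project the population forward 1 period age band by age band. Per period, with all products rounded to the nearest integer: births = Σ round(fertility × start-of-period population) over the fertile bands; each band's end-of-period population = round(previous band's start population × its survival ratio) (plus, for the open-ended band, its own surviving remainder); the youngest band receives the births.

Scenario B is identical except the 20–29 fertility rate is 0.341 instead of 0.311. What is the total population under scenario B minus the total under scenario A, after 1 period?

627

Let band 1 be 0–9 through band 5 = 40+.
After projecting period 1:
Births: 20900 × 0.311 = 6500  |  20800 × 0.541 = 11253 ⇒ total 17753
Band 2: 17900 × 0.961 = 17202
Band 3: 22200 × 0.958 = 21268
Band 4: 20900 × 0.944 = 19730
Band 5: 20800 × 0.942 + 14400 × 0.384 = 19594 + 5530 = 25124
End of period: [17753, 17202, 21268, 19730, 25124]
Scenario A total after 1 period: 101077
Scenario B projection —
After projecting period 1:
Births: 20900 × 0.341 = 7127  |  20800 × 0.541 = 11253 ⇒ total 18380
Band 2: 17900 × 0.961 = 17202
Band 3: 22200 × 0.958 = 21268
Band 4: 20900 × 0.944 = 19730
Band 5: 20800 × 0.942 + 14400 × 0.384 = 19594 + 5530 = 25124
End of period: [18380, 17202, 21268, 19730, 25124]
Scenario B total after 1 period: 101704
Difference B − A = 101704 − 101077 = 627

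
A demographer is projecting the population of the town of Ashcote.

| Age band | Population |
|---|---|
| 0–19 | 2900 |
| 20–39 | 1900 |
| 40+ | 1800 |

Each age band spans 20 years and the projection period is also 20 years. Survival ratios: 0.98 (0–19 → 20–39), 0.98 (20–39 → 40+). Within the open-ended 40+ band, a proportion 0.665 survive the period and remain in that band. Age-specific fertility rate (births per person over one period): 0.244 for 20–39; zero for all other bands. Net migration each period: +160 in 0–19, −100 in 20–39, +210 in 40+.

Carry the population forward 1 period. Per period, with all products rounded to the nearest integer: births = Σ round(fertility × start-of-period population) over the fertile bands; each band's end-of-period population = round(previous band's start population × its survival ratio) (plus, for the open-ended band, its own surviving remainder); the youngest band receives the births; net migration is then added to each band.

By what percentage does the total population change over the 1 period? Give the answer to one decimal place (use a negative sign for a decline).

Call the groups 1 to 3, youngest first.
— Period 1 —
Births: 1900 × 0.244 = 464
Group 2: 2900 × 0.98 = 2842
Group 3: 1900 × 0.98 + 1800 × 0.665 = 1862 + 1197 = 3059
Net migration: Group 1 + 160 → 624; Group 2 − 100 → 2742; Group 3 + 210 → 3269
Giving 624 / 2742 / 3269.
Total: 6600 → 6635; change = 35; percentage change = 0.5%

0.5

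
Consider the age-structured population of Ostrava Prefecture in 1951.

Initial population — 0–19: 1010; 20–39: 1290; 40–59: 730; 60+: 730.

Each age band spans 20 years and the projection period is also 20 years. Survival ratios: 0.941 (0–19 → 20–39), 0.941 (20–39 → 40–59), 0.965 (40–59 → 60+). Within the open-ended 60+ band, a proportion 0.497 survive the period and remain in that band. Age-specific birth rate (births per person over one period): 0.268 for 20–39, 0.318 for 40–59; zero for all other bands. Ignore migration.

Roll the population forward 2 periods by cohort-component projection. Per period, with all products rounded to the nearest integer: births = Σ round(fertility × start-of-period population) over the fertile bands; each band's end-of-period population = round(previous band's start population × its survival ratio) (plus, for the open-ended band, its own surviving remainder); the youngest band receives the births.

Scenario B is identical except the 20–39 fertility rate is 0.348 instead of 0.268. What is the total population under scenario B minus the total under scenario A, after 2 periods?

173

Period 1.
Births: 1290 × 0.268 = 346 ; 730 × 0.318 = 232 → total 578
20–39: 1010 × 0.941 = 950
40–59: 1290 × 0.941 = 1214
60+: 730 × 0.965 + 730 × 0.497 = 704 + 363 = 1067
Population now: 0–19=578, 20–39=950, 40–59=1214, 60+=1067
Period 2.
Births: 950 × 0.268 = 255 ; 1214 × 0.318 = 386 → total 641
20–39: 578 × 0.941 = 544
40–59: 950 × 0.941 = 894
60+: 1214 × 0.965 + 1067 × 0.497 = 1172 + 530 = 1702
Population now: 0–19=641, 20–39=544, 40–59=894, 60+=1702
Scenario A total after 2 periods: 3781
Scenario B projection —
Period 1.
Births: 1290 × 0.348 = 449 ; 730 × 0.318 = 232 → total 681
20–39: 1010 × 0.941 = 950
40–59: 1290 × 0.941 = 1214
60+: 730 × 0.965 + 730 × 0.497 = 704 + 363 = 1067
Population now: 0–19=681, 20–39=950, 40–59=1214, 60+=1067
Period 2.
Births: 950 × 0.348 = 331 ; 1214 × 0.318 = 386 → total 717
20–39: 681 × 0.941 = 641
40–59: 950 × 0.941 = 894
60+: 1214 × 0.965 + 1067 × 0.497 = 1172 + 530 = 1702
Population now: 0–19=717, 20–39=641, 40–59=894, 60+=1702
Scenario B total after 2 periods: 3954
Difference B − A = 3954 − 3781 = 173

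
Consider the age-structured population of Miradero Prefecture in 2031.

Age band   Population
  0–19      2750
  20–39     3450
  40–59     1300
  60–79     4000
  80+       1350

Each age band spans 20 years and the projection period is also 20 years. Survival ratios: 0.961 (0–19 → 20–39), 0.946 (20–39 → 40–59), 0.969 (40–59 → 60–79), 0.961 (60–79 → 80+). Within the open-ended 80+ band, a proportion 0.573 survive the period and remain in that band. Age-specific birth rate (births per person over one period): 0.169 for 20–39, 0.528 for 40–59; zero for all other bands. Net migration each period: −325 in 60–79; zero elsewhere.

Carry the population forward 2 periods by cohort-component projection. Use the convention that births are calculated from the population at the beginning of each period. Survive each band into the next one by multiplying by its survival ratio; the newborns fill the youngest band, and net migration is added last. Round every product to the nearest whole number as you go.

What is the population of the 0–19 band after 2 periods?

— Period 1 —
Births: 3450 × 0.169 = 583  |  1300 × 0.528 = 686 — total 1269
20–39: 2750 × 0.961 = 2643
40–59: 3450 × 0.946 = 3264
60–79: 1300 × 0.969 = 1260
80+: 4000 × 0.961 + 1350 × 0.573 = 3844 + 774 = 4618
Net migration: 60–79 − 325 → 935
Giving 1269 / 2643 / 3264 / 935 / 4618.
— Period 2 —
Births: 2643 × 0.169 = 447  |  3264 × 0.528 = 1723 — total 2170
20–39: 1269 × 0.961 = 1220
40–59: 2643 × 0.946 = 2500
60–79: 3264 × 0.969 = 3163
80+: 935 × 0.961 + 4618 × 0.573 = 899 + 2646 = 3545
Net migration: 60–79 − 325 → 2838
Giving 2170 / 1220 / 2500 / 2838 / 3545.

2170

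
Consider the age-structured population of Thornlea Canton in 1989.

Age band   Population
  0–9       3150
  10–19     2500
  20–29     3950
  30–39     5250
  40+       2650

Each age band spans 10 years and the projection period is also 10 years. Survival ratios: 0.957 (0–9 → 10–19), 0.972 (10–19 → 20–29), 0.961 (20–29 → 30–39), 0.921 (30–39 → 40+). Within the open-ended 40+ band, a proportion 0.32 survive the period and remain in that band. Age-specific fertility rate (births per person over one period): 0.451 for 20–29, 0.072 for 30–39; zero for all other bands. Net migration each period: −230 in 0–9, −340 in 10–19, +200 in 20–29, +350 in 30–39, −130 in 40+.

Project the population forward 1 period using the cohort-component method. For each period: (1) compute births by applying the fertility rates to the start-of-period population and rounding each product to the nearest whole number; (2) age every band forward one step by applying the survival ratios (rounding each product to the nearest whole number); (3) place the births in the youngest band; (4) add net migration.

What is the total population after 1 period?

[period 1]
Births: 3950 * 0.451 = 1781 ; 5250 * 0.072 = 378 → 2159
10–19: 3150 * 0.957 = 3015
20–29: 2500 * 0.972 = 2430
30–39: 3950 * 0.961 = 3796
40+: 5250 * 0.921 + 2650 * 0.32 = 4835 + 848 = 5683
Net migration: 0–9 − 230 → 1929; 10–19 − 340 → 2675; 20–29 + 200 → 2630; 30–39 + 350 → 4146; 40+ − 130 → 5553
→ [1929, 2675, 2630, 4146, 5553]
Total after period 1: 1929 + 2675 + 2630 + 4146 + 5553 = 16933

16933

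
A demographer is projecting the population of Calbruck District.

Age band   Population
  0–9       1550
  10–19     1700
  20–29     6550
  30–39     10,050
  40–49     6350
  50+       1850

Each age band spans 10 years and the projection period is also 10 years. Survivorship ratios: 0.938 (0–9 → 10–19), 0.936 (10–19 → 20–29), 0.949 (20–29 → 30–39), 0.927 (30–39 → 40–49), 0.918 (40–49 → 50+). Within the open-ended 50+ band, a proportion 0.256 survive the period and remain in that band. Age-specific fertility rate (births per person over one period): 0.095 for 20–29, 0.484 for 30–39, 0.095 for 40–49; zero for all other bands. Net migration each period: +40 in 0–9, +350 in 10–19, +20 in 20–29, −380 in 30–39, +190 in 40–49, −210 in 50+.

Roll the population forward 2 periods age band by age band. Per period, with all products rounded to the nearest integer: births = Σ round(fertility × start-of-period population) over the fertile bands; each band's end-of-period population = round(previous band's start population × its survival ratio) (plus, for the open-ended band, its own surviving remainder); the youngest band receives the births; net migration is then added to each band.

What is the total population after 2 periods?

— Period 1 —
Births: 6550 × 0.095 = 622  |  10050 × 0.484 = 4864  |  6350 × 0.095 = 603 → total 6089
10–19: 1550 × 0.938 = 1454
20–29: 1700 × 0.936 = 1591
30–39: 6550 × 0.949 = 6216
40–49: 10050 × 0.927 = 9316
50+: 6350 × 0.918 + 1850 × 0.256 = 5829 + 474 = 6303
Net migration: 0–9 + 40 → 6129; 10–19 + 350 → 1804; 20–29 + 20 → 1611; 30–39 − 380 → 5836; 40–49 + 190 → 9506; 50+ − 210 → 6093
Population now: 0–9=6129, 10–19=1804, 20–29=1611, 30–39=5836, 40–49=9506, 50+=6093
— Period 2 —
Births: 1611 × 0.095 = 153  |  5836 × 0.484 = 2825  |  9506 × 0.095 = 903 → total 3881
10–19: 6129 × 0.938 = 5749
20–29: 1804 × 0.936 = 1689
30–39: 1611 × 0.949 = 1529
40–49: 5836 × 0.927 = 5410
50+: 9506 × 0.918 + 6093 × 0.256 = 8727 + 1560 = 10287
Net migration: 0–9 + 40 → 3921; 10–19 + 350 → 6099; 20–29 + 20 → 1709; 30–39 − 380 → 1149; 40–49 + 190 → 5600; 50+ − 210 → 10077
Population now: 0–9=3921, 10–19=6099, 20–29=1709, 30–39=1149, 40–49=5600, 50+=10077
Total after period 2: 3921 + 6099 + 1709 + 1149 + 5600 + 10077 = 28555

28555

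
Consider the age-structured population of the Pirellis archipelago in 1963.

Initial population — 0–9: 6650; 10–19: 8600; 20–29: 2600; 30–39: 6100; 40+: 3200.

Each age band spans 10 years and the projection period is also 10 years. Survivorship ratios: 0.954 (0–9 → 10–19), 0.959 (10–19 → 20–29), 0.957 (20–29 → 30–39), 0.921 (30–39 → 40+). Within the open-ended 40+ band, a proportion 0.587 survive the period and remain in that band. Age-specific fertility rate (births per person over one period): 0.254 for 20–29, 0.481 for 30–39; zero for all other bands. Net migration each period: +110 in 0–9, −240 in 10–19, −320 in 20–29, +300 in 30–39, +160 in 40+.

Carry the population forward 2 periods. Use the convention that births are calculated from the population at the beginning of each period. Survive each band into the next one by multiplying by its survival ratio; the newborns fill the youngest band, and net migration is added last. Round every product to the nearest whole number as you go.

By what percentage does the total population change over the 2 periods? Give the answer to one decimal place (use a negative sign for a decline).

Period 1:
Births: 2600 × 0.254 = 660  |  6100 × 0.481 = 2934 ⇒ total 3594
10–19: 6650 × 0.954 = 6344
20–29: 8600 × 0.959 = 8247
30–39: 2600 × 0.957 = 2488
40+: 6100 × 0.921 + 3200 × 0.587 = 5618 + 1878 = 7496
Net migration: 0–9 + 110 → 3704; 10–19 − 240 → 6104; 20–29 − 320 → 7927; 30–39 + 300 → 2788; 40+ + 160 → 7656
→ [3704, 6104, 7927, 2788, 7656]
Period 2:
Births: 7927 × 0.254 = 2013  |  2788 × 0.481 = 1341 ⇒ total 3354
10–19: 3704 × 0.954 = 3534
20–29: 6104 × 0.959 = 5854
30–39: 7927 × 0.957 = 7586
40+: 2788 × 0.921 + 7656 × 0.587 = 2568 + 4494 = 7062
Net migration: 0–9 + 110 → 3464; 10–19 − 240 → 3294; 20–29 − 320 → 5534; 30–39 + 300 → 7886; 40+ + 160 → 7222
→ [3464, 3294, 5534, 7886, 7222]
Total: 27150 → 27400; change = 250; percentage change = 0.9%

0.9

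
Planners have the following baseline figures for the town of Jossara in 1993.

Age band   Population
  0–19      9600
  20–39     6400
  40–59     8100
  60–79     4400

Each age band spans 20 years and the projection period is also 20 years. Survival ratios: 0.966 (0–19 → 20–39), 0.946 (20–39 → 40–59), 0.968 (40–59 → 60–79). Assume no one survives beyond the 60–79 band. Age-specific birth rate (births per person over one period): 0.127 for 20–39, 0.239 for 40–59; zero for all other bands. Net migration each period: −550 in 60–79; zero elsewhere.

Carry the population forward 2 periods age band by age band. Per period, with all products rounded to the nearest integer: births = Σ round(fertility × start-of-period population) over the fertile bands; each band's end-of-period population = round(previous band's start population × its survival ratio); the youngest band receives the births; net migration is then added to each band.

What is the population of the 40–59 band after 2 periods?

Let group 1 be 0–19 through group 4 = 60–79.
After projecting period 1:
Births: 6400 × 0.127 = 813  |  8100 × 0.239 = 1936 → total 2749
Group 2: 9600 × 0.966 = 9274
Group 3: 6400 × 0.946 = 6054
Group 4: 8100 × 0.968 = 7841
Net migration: Group 4 − 550 → 7291
→ [2749, 9274, 6054, 7291]
After projecting period 2:
Births: 9274 × 0.127 = 1178  |  6054 × 0.239 = 1447 → total 2625
Group 2: 2749 × 0.966 = 2656
Group 3: 9274 × 0.946 = 8773
Group 4: 6054 × 0.968 = 5860
Net migration: Group 4 − 550 → 5310
→ [2625, 2656, 8773, 5310]

8773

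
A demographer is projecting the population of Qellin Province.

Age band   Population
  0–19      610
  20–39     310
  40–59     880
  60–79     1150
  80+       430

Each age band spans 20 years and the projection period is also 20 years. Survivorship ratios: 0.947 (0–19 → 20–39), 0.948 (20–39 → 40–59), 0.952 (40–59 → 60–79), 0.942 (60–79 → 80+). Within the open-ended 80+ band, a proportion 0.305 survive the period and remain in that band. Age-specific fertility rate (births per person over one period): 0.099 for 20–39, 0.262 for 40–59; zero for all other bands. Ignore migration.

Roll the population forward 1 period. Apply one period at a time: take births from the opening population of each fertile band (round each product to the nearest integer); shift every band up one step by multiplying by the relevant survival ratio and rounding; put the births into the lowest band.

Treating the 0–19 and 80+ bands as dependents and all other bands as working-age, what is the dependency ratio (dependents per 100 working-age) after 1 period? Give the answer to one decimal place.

Period 1.
Births: 310 * 0.099 = 31  |  880 * 0.262 = 231 — total 262
20–39: 610 * 0.947 = 578
40–59: 310 * 0.948 = 294
60–79: 880 * 0.952 = 838
80+: 1150 * 0.942 + 430 * 0.305 = 1083 + 131 = 1214
Giving 262 / 578 / 294 / 838 / 1214.
Dependents (band 0–19 + band 80+) = 262 + 1214 = 1476; working-age = 1710; ratio = 1476/1710 × 100 = 86.3

86.3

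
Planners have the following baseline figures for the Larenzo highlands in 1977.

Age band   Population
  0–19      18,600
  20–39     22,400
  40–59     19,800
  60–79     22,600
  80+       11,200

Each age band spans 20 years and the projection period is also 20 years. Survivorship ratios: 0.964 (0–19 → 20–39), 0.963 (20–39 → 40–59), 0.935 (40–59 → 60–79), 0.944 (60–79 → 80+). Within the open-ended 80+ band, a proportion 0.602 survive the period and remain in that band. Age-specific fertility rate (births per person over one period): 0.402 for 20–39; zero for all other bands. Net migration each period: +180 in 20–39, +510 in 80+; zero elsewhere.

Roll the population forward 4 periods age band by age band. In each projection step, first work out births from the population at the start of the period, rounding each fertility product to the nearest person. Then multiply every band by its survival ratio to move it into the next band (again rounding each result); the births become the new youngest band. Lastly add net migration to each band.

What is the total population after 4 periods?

61845

(Bands numbered youngest = 1 to oldest = 5.)
After projecting period 1:
Births: 22400 * 0.402 = 9005
Band 2: 18600 * 0.964 = 17930
Band 3: 22400 * 0.963 = 21571
Band 4: 19800 * 0.935 = 18513
Band 5: 22600 * 0.944 + 11200 * 0.602 = 21334 + 6742 = 28076
Net migration: Band 2 + 180 → 18110; Band 5 + 510 → 28586
End of period: [9005, 18110, 21571, 18513, 28586]
After projecting period 2:
Births: 18110 * 0.402 = 7280
Band 2: 9005 * 0.964 = 8681
Band 3: 18110 * 0.963 = 17440
Band 4: 21571 * 0.935 = 20169
Band 5: 18513 * 0.944 + 28586 * 0.602 = 17476 + 17209 = 34685
Net migration: Band 2 + 180 → 8861; Band 5 + 510 → 35195
End of period: [7280, 8861, 17440, 20169, 35195]
After projecting period 3:
Births: 8861 * 0.402 = 3562
Band 2: 7280 * 0.964 = 7018
Band 3: 8861 * 0.963 = 8533
Band 4: 17440 * 0.935 = 16306
Band 5: 20169 * 0.944 + 35195 * 0.602 = 19040 + 21187 = 40227
Net migration: Band 2 + 180 → 7198; Band 5 + 510 → 40737
End of period: [3562, 7198, 8533, 16306, 40737]
After projecting period 4:
Births: 7198 * 0.402 = 2894
Band 2: 3562 * 0.964 = 3434
Band 3: 7198 * 0.963 = 6932
Band 4: 8533 * 0.935 = 7978
Band 5: 16306 * 0.944 + 40737 * 0.602 = 15393 + 24524 = 39917
Net migration: Band 2 + 180 → 3614; Band 5 + 510 → 40427
End of period: [2894, 3614, 6932, 7978, 40427]
Total after period 4: 2894 + 3614 + 6932 + 7978 + 40427 = 61845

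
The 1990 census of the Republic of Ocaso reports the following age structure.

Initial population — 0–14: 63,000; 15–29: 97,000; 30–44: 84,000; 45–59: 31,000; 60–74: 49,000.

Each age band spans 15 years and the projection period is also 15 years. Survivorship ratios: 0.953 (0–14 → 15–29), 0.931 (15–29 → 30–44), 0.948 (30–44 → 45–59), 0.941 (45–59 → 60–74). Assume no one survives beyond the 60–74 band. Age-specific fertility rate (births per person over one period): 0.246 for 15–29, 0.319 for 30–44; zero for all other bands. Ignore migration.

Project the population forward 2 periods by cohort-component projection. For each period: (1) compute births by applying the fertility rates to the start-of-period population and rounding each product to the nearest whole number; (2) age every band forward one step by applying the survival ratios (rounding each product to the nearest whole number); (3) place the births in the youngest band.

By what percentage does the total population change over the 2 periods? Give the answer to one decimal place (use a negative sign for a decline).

After projecting period 1:
Births: 97000 × 0.246 = 23862  |  84000 × 0.319 = 26796 ⇒ total 50658
15–29: 63000 × 0.953 = 60039
30–44: 97000 × 0.931 = 90307
45–59: 84000 × 0.948 = 79632
60–74: 31000 × 0.941 = 29171
Population now: 0–14=50658, 15–29=60039, 30–44=90307, 45–59=79632, 60–74=29171
After projecting period 2:
Births: 60039 × 0.246 = 14770  |  90307 × 0.319 = 28808 ⇒ total 43578
15–29: 50658 × 0.953 = 48277
30–44: 60039 × 0.931 = 55896
45–59: 90307 × 0.948 = 85611
60–74: 79632 × 0.941 = 74934
Population now: 0–14=43578, 15–29=48277, 30–44=55896, 45–59=85611, 60–74=74934
Total: 324000 → 308296; change = -15704; percentage change = -4.8%

-4.8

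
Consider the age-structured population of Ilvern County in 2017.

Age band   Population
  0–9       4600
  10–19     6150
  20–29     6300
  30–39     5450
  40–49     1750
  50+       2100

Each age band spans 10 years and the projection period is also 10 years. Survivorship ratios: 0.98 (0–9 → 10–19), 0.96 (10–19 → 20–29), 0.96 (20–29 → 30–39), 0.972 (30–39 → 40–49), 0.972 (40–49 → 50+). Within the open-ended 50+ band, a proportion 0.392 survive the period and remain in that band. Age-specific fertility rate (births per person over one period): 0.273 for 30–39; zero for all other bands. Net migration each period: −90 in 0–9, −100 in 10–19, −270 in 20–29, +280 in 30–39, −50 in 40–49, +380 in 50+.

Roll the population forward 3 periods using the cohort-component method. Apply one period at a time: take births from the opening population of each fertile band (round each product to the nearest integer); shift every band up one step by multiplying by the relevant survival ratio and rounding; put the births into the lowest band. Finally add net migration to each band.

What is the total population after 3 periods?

22385

After projecting period 1:
Births: 5450 × 0.273 = 1488
10–19: 4600 × 0.98 = 4508
20–29: 6150 × 0.96 = 5904
30–39: 6300 × 0.96 = 6048
40–49: 5450 × 0.972 = 5297
50+: 1750 × 0.972 + 2100 × 0.392 = 1701 + 823 = 2524
Net migration: 0–9 − 90 → 1398; 10–19 − 100 → 4408; 20–29 − 270 → 5634; 30–39 + 280 → 6328; 40–49 − 50 → 5247; 50+ + 380 → 2904
→ [1398, 4408, 5634, 6328, 5247, 2904]
After projecting period 2:
Births: 6328 × 0.273 = 1728
10–19: 1398 × 0.98 = 1370
20–29: 4408 × 0.96 = 4232
30–39: 5634 × 0.96 = 5409
40–49: 6328 × 0.972 = 6151
50+: 5247 × 0.972 + 2904 × 0.392 = 5100 + 1138 = 6238
Net migration: 0–9 − 90 → 1638; 10–19 − 100 → 1270; 20–29 − 270 → 3962; 30–39 + 280 → 5689; 40–49 − 50 → 6101; 50+ + 380 → 6618
→ [1638, 1270, 3962, 5689, 6101, 6618]
After projecting period 3:
Births: 5689 × 0.273 = 1553
10–19: 1638 × 0.98 = 1605
20–29: 1270 × 0.96 = 1219
30–39: 3962 × 0.96 = 3804
40–49: 5689 × 0.972 = 5530
50+: 6101 × 0.972 + 6618 × 0.392 = 5930 + 2594 = 8524
Net migration: 0–9 − 90 → 1463; 10–19 − 100 → 1505; 20–29 − 270 → 949; 30–39 + 280 → 4084; 40–49 − 50 → 5480; 50+ + 380 → 8904
→ [1463, 1505, 949, 4084, 5480, 8904]
Total after period 3: 1463 + 1505 + 949 + 4084 + 5480 + 8904 = 22385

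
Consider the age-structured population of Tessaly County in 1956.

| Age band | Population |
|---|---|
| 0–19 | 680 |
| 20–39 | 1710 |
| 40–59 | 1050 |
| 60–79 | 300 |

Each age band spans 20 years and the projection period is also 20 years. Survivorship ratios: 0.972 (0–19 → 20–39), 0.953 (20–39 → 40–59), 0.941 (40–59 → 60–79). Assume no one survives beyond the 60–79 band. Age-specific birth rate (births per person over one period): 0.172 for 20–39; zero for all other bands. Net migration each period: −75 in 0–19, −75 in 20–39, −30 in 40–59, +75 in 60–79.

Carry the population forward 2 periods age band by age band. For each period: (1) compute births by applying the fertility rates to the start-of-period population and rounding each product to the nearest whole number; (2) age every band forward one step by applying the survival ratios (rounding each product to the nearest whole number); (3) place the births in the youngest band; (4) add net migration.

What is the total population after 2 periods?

2273

Call the bands 1 to 4, youngest first.
— Period 1 —
Births: 1710 × 0.172 = 294
Band 2: 680 × 0.972 = 661
Band 3: 1710 × 0.953 = 1630
Band 4: 1050 × 0.941 = 988
Net migration: Band 1 − 75 → 219; Band 2 − 75 → 586; Band 3 − 30 → 1600; Band 4 + 75 → 1063
Population now: 0–19=219, 20–39=586, 40–59=1600, 60–79=1063
— Period 2 —
Births: 586 × 0.172 = 101
Band 2: 219 × 0.972 = 213
Band 3: 586 × 0.953 = 558
Band 4: 1600 × 0.941 = 1506
Net migration: Band 1 − 75 → 26; Band 2 − 75 → 138; Band 3 − 30 → 528; Band 4 + 75 → 1581
Population now: 0–19=26, 20–39=138, 40–59=528, 60–79=1581
Total after period 2: 26 + 138 + 528 + 1581 = 2273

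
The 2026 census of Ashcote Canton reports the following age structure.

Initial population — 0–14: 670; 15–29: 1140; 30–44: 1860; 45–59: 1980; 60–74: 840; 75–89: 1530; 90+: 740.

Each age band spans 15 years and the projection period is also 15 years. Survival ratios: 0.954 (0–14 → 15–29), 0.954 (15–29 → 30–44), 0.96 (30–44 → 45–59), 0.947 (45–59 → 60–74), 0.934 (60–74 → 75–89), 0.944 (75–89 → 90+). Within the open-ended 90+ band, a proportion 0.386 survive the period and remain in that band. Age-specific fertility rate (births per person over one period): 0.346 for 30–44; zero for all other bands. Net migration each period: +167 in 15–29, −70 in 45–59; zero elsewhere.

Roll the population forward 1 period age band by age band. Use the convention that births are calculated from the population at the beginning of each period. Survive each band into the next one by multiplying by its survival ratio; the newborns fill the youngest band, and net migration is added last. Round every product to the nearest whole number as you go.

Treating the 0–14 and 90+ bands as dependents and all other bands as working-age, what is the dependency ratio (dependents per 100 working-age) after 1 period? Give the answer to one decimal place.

(Groups numbered youngest = 1 to oldest = 7.)
Period 1.
Births: 1860 × 0.346 = 644
Group 2: 670 × 0.954 = 639
Group 3: 1140 × 0.954 = 1088
Group 4: 1860 × 0.96 = 1786
Group 5: 1980 × 0.947 = 1875
Group 6: 840 × 0.934 = 785
Group 7: 1530 × 0.944 + 740 × 0.386 = 1444 + 286 = 1730
Net migration: Group 2 + 167 → 806; Group 4 − 70 → 1716
Giving 644 / 806 / 1088 / 1716 / 1875 / 785 / 1730.
Dependents (band 0–14 + band 90+) = 644 + 1730 = 2374; working-age = 6270; ratio = 2374/6270 × 100 = 37.9

37.9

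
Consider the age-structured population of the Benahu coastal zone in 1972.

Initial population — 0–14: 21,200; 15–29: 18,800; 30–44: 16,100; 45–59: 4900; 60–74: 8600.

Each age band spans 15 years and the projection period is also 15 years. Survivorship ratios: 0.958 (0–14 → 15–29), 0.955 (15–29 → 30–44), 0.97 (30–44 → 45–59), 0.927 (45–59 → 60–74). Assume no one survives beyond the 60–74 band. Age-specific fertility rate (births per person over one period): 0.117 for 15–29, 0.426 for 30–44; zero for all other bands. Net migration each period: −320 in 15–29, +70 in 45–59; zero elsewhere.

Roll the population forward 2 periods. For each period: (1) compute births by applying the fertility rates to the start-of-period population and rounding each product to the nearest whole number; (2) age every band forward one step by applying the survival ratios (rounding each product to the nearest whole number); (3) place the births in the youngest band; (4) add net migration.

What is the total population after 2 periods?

Let group 1 be 0–14 through group 5 = 60–74.
[period 1]
Births: 18800 × 0.117 = 2200  |  16100 × 0.426 = 6859 ⇒ total 9059
Group 2: 21200 × 0.958 = 20310
Group 3: 18800 × 0.955 = 17954
Group 4: 16100 × 0.97 = 15617
Group 5: 4900 × 0.927 = 4542
Net migration: Group 2 − 320 → 19990; Group 4 + 70 → 15687
End of period: [9059, 19990, 17954, 15687, 4542]
[period 2]
Births: 19990 × 0.117 = 2339  |  17954 × 0.426 = 7648 ⇒ total 9987
Group 2: 9059 × 0.958 = 8679
Group 3: 19990 × 0.955 = 19090
Group 4: 17954 × 0.97 = 17415
Group 5: 15687 × 0.927 = 14542
Net migration: Group 2 − 320 → 8359; Group 4 + 70 → 17485
End of period: [9987, 8359, 19090, 17485, 14542]
Total after period 2: 9987 + 8359 + 19090 + 17485 + 14542 = 69463

69463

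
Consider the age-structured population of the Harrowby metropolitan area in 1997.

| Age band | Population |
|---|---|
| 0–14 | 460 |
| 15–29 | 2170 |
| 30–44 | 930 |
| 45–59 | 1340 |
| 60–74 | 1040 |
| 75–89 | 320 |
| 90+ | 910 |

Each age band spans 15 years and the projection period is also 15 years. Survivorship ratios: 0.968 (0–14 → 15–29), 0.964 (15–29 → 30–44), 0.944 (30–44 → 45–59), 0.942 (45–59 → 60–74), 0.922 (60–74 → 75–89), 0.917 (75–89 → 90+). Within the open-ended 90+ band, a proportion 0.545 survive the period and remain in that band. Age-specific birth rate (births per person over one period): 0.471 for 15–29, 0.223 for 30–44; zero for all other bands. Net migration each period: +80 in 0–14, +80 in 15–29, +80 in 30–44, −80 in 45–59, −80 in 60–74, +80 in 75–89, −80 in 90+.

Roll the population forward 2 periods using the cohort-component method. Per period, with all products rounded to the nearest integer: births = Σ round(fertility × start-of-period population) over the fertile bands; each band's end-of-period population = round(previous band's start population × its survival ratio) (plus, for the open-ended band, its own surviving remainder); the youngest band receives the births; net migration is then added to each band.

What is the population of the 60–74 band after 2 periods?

672

Let group 1 be 0–14 through group 7 = 90+.
— Period 1 —
Births: 2170 × 0.471 = 1022, 930 × 0.223 = 207 — total 1229
Group 2: 460 × 0.968 = 445
Group 3: 2170 × 0.964 = 2092
Group 4: 930 × 0.944 = 878
Group 5: 1340 × 0.942 = 1262
Group 6: 1040 × 0.922 = 959
Group 7: 320 × 0.917 + 910 × 0.545 = 293 + 496 = 789
Net migration: Group 1 + 80 → 1309; Group 2 + 80 → 525; Group 3 + 80 → 2172; Group 4 − 80 → 798; Group 5 − 80 → 1182; Group 6 + 80 → 1039; Group 7 − 80 → 709
→ [1309, 525, 2172, 798, 1182, 1039, 709]
— Period 2 —
Births: 525 × 0.471 = 247, 2172 × 0.223 = 484 — total 731
Group 2: 1309 × 0.968 = 1267
Group 3: 525 × 0.964 = 506
Group 4: 2172 × 0.944 = 2050
Group 5: 798 × 0.942 = 752
Group 6: 1182 × 0.922 = 1090
Group 7: 1039 × 0.917 + 709 × 0.545 = 953 + 386 = 1339
Net migration: Group 1 + 80 → 811; Group 2 + 80 → 1347; Group 3 + 80 → 586; Group 4 − 80 → 1970; Group 5 − 80 → 672; Group 6 + 80 → 1170; Group 7 − 80 → 1259
→ [811, 1347, 586, 1970, 672, 1170, 1259]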